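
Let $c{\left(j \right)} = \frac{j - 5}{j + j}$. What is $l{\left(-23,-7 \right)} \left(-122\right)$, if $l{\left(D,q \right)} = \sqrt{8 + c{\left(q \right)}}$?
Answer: $- \frac{122 \sqrt{434}}{7} \approx -363.08$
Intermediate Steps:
$c{\left(j \right)} = \frac{-5 + j}{2 j}$
$l{\left(D,q \right)} = \sqrt{8 + \frac{-5 + q}{2 q}}$
$l{\left(-23,-7 \right)} \left(-122\right) = \frac{\sqrt{34 - \frac{10}{-7}}}{2} \left(-122\right) = \frac{\sqrt{34 - - \frac{10}{7}}}{2} \left(-122\right) = \frac{\sqrt{34 + \frac{10}{7}}}{2} \left(-122\right) = \frac{\sqrt{\frac{248}{7}}}{2} \left(-122\right) = \frac{\frac{2}{7} \sqrt{434}}{2} \left(-122\right) = \frac{\sqrt{434}}{7} \left(-122\right) = - \frac{122 \sqrt{434}}{7}$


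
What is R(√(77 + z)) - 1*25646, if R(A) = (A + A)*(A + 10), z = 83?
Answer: -25326 + 80*√10 ≈ -25073.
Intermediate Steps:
R(A) = 2*A*(10 + A) (R(A) = (2*A)*(10 + A) = 2*A*(10 + A))
R(√(77 + z)) - 1*25646 = 2*√(77 + 83)*(10 + √(77 + 83)) - 1*25646 = 2*√160*(10 + √160) - 25646 = 2*(4*√10)*(10 + 4*√10) - 25646 = 8*√10*(10 + 4*√10) - 25646 = -25646 + 8*√10*(10 + 4*√10)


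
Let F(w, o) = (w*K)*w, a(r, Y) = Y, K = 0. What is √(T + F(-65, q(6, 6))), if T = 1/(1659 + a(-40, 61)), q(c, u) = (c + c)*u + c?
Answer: √430/860 ≈ 0.024112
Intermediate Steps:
q(c, u) = c + 2*c*u (q(c, u) = (2*c)*u + c = 2*c*u + c = c + 2*c*u)
F(w, o) = 0 (F(w, o) = (w*0)*w = 0*w = 0)
T = 1/1720 (T = 1/(1659 + 61) = 1/1720 ≈ 0.00058139)
√(T + F(-65, q(6, 6))) = √(1/1720 + 0) = √(1/1720) = √430/860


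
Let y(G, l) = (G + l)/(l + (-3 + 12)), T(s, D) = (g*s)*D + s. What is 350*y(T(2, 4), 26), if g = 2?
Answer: 440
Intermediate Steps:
T(s, D) = s + 2*D*s (T(s, D) = (2*s)*D + s = 2*D*s + s = s + 2*D*s)
y(G, l) = (G + l)/(9 + l) (y(G, l) = (G + l)/(l + 9) = (G + l)/(9 + l))
350*y(T(2, 4), 26) = 350*((2*(1 + 2*4) + 26)/(9 + 26)) = 350*((2*(1 + 8) + 26)/35) = 350*((2*9 + 26)/35) = 350*((18 + 26)/35) = 350*((1/35)*44) = 350*(44/35) = 440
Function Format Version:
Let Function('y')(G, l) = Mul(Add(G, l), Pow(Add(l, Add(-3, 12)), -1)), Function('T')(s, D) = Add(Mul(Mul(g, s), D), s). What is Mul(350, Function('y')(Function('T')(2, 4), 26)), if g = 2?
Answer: 440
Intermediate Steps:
Function('T')(s, D) = Add(s, Mul(2, D, s)) (Function('T')(s, D) = Add(Mul(Mul(2, s), D), s) = Add(Mul(2, D, s), s) = Add(s, Mul(2, D, s)))
Function('y')(G, l) = Mul(Pow(Add(9, l), -1), Add(G, l)) (Function('y')(G, l) = Mul(Add(G, l), Pow(Add(l, 9), -1)) = Mul(Add(G, l), Pow(Add(9, l), -1)) = Mul(Pow(Add(9, l), -1), Add(G, l)))
Mul(350, Function('y')(Function('T')(2, 4), 26)) = Mul(350, Mul(Pow(Add(9, 26), -1), Add(Mul(2, Add(1, Mul(2, 4))), 26))) = Mul(350, Mul(Pow(35, -1), Add(Mul(2, Add(1, 8)), 26))) = Mul(350, Mul(Rational(1, 35), Add(Mul(2, 9), 26))) = Mul(350, Mul(Rational(1, 35), Add(18, 26))) = Mul(350, Mul(Rational(1, 35), 44)) = Mul(350, Rational(44, 35)) = 440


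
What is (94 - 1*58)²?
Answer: 1296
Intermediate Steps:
(94 - 1*58)² = (94 - 58)² = 36² = 1296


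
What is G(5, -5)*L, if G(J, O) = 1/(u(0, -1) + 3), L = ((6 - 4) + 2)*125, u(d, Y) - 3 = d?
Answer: 250/3 ≈ 83.333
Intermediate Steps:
u(d, Y) = 3 + d
L = 500 (L = (2 + 2)*125 = 4*125 = 500)
G(J, O) = ⅙ (G(J, O) = 1/((3 + 0) + 3) = 1/(3 + 3) = 1/6 = ⅙)
G(5, -5)*L = (⅙)*500 = 250/3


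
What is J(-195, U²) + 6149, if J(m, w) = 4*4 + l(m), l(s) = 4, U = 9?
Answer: 6169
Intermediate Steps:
J(m, w) = 20 (J(m, w) = 4*4 + 4 = 16 + 4 = 20)
J(-195, U²) + 6149 = 20 + 6149 = 6169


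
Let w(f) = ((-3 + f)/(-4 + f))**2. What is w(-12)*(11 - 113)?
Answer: -11475/128 ≈ -89.648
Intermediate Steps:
w(f) = (-3 + f)**2/(-4 + f)**2 (w(f) = ((-3 + f)/(-4 + f))**2 = (-3 + f)**2/(-4 + f)**2)
w(-12)*(11 - 113) = ((-3 - 12)**2/(-4 - 12)**2)*(11 - 113) = ((-15)**2/(-16)**2)*(-102) = ((1/256)*225)*(-102) = (225/256)*(-102) = -11475/128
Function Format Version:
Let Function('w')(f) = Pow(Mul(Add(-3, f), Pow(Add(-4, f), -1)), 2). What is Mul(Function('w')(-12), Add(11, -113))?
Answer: Rational(-11475, 128) ≈ -89.648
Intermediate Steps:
Function('w')(f) = Mul(Pow(Add(-4, f), -2), Pow(Add(-3, f), 2)) (Function('w')(f) = Pow(Mul(Pow(Add(-4, f), -1), Add(-3, f)), 2) = Mul(Pow(Add(-4, f), -2), Pow(Add(-3, f), 2)))
Mul(Function('w')(-12), Add(11, -113)) = Mul(Mul(Pow(Add(-4, -12), -2), Pow(Add(-3, -12), 2)), Add(11, -113)) = Mul(Mul(Pow(-16, -2), Pow(-15, 2)), -102) = Mul(Mul(Rational(1, 256), 225), -102) = Mul(Rational(225, 256), -102) = Rational(-11475, 128)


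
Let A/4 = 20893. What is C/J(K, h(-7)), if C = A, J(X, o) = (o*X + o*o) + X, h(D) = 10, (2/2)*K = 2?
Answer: 41786/61 ≈ 685.02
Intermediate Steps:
K = 2
J(X, o) = X + o² + X*o (J(X, o) = (X*o + o²) + X = (o² + X*o) + X = X + o² + X*o)
A = 83572 (A = 4*20893 = 83572)
C = 83572
C/J(K, h(-7)) = 83572/(2 + 10² + 2*10) = 83572/(2 + 100 + 20) = 83572/122 = 83572*(1/122) = 41786/61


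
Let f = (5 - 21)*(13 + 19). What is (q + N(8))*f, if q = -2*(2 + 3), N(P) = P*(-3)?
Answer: 17408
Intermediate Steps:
N(P) = -3*P
f = -512 (f = -16*32 = -512)
q = -10 (q = -2*5 = -10)
(q + N(8))*f = (-10 - 3*8)*(-512) = (-10 - 24)*(-512) = -34*(-512) = 17408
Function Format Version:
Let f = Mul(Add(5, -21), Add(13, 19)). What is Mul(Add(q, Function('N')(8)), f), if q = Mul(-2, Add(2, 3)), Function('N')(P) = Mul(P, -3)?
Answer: 17408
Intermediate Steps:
Function('N')(P) = Mul(-3, P)
f = -512 (f = Mul(-16, 32) = -512)
q = -10 (q = Mul(-2, 5) = -10)
Mul(Add(q, Function('N')(8)), f) = Mul(Add(-10, Mul(-3, 8)), -512) = Mul(Add(-10, -24), -512) = Mul(-34, -512) = 17408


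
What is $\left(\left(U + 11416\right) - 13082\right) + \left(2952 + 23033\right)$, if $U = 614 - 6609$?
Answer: $18324$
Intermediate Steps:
$U = -5995$
$\left(\left(U + 11416\right) - 13082\right) + \left(2952 + 23033\right) = \left(\left(-5995 + 11416\right) - 13082\right) + \left(2952 + 23033\right) = \left(5421 - 13082\right) + 25985 = -7661 + 25985 = 18324$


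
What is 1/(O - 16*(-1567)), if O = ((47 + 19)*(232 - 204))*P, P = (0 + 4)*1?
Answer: 1/32464 ≈ 3.0803e-5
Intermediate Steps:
P = 4 (P = 4*1 = 4)
O = 7392 (O = ((47 + 19)*(232 - 204))*4 = (66*28)*4 = 1848*4 = 7392)
1/(O - 16*(-1567)) = 1/(7392 - 16*(-1567)) = 1/(7392 + 25072) = 1/32464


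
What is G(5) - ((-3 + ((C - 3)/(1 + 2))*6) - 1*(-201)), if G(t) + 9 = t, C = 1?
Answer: -198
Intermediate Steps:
G(t) = -9 + t
G(5) - ((-3 + ((C - 3)/(1 + 2))*6) - 1*(-201)) = (-9 + 5) - ((-3 + ((1 - 3)/(1 + 2))*6) - 1*(-201)) = -4 - ((-3 - 2/3*6) + 201) = -4 - ((-3 - 4) + 201) = -4 - (-7 + 201) = -4 - 1*194 = -4 - 194 = -198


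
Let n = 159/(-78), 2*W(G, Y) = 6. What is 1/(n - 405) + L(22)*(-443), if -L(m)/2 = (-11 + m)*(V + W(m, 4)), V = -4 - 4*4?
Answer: -1753412632/10583 ≈ -1.6568e+5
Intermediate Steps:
W(G, Y) = 3 (W(G, Y) = (½)*6 = 3)
n = -53/26 (n = 159*(-1/78) = -53/26 ≈ -2.0385)
V = -20 (V = -4 - 16 = -20)
L(m) = -374 + 34*m (L(m) = -2*(-11 + m)*(-20 + 3) = -2*(-11 + m)*(-17) = -2*(187 - 17*m) = -374 + 34*m)
1/(n - 405) + L(22)*(-443) = 1/(-53/26 - 405) + (-374 + 34*22)*(-443) = 1/(-10583/26) + (-374 + 748)*(-443) = -26/10583 + 374*(-443) = -26/10583 - 165682 = -1753412632/10583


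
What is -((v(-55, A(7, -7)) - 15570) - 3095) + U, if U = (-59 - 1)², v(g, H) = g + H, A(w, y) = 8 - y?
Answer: 22305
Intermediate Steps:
v(g, H) = H + g
U = 3600 (U = (-60)² = 3600)
-((v(-55, A(7, -7)) - 15570) - 3095) + U = -((((8 - 1*(-7)) - 55) - 15570) - 3095) + 3600 = -((((8 + 7) - 55) - 15570) - 3095) + 3600 = -(((15 - 55) - 15570) - 3095) + 3600 = -((-40 - 15570) - 3095) + 3600 = -(-15610 - 3095) + 3600 = -1*(-18705) + 3600 = 18705 + 3600 = 22305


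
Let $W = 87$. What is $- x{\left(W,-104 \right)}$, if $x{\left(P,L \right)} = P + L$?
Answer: $17$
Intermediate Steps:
$x{\left(P,L \right)} = L + P$
$- x{\left(W,-104 \right)} = - (-104 + 87) = \left(-1\right) \left(-17\right) = 17$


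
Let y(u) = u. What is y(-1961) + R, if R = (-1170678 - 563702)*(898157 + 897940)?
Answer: -3115114716821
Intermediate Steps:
R = -3115114714860 (R = -1734380*1796097 = -3115114714860)
y(-1961) + R = -1961 - 3115114714860 = -3115114716821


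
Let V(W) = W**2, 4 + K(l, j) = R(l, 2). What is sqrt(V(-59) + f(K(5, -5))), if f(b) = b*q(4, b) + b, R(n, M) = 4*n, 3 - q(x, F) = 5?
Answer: 3*sqrt(385) ≈ 58.864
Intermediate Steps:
q(x, F) = -2 (q(x, F) = 3 - 1*5 = 3 - 5 = -2)
K(l, j) = -4 + 4*l
f(b) = -b (f(b) = b*(-2) + b = -2*b + b = -b)
sqrt(V(-59) + f(K(5, -5))) = sqrt((-59)**2 - (-4 + 4*5)) = sqrt(3481 - (-4 + 20)) = sqrt(3481 - 1*16) = sqrt(3481 - 16) = sqrt(3465) = 3*sqrt(385)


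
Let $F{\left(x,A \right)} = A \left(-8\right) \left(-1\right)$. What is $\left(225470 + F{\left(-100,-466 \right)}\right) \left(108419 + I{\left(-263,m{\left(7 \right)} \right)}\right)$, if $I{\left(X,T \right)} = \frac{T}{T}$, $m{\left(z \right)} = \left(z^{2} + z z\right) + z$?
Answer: $24041267640$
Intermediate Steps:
$F{\left(x,A \right)} = 8 A$ ($F{\left(x,A \right)} = - 8 A \left(-1\right) = 8 A$)
$m{\left(z \right)} = z + 2 z^{2}$ ($m{\left(z \right)} = \left(z^{2} + z^{2}\right) + z = 2 z^{2} + z = z + 2 z^{2}$)
$I{\left(X,T \right)} = 1$
$\left(225470 + F{\left(-100,-466 \right)}\right) \left(108419 + I{\left(-263,m{\left(7 \right)} \right)}\right) = \left(225470 + 8 \left(-466\right)\right) \left(108419 + 1\right) = \left(225470 - 3728\right) 108420 = 221742 \cdot 108420 = 24041267640$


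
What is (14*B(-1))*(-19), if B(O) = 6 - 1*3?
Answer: -798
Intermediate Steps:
B(O) = 3 (B(O) = 6 - 3 = 3)
(14*B(-1))*(-19) = (14*3)*(-19) = 42*(-19) = -798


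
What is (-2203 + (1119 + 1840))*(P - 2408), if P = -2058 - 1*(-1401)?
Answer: -2317140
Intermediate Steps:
P = -657 (P = -2058 + 1401 = -657)
(-2203 + (1119 + 1840))*(P - 2408) = (-2203 + (1119 + 1840))*(-657 - 2408) = (-2203 + 2959)*(-3065) = 756*(-3065) = -2317140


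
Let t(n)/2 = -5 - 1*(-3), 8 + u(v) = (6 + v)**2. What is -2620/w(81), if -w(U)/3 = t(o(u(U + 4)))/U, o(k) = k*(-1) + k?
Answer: -17685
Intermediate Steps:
u(v) = -8 + (6 + v)**2
o(k) = 0 (o(k) = -k + k = 0)
t(n) = -4 (t(n) = 2*(-5 - 1*(-3)) = 2*(-5 + 3) = 2*(-2) = -4)
w(U) = 12/U (w(U) = -(-12)/U = 12/U)
-2620/w(81) = -2620/(12/81) = -2620/(12*(1/81)) = -2620/4/27 = -2620*27/4 = -17685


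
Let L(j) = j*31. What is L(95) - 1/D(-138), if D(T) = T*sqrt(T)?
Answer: 2945 - I*sqrt(138)/19044 ≈ 2945.0 - 0.00061685*I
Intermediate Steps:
L(j) = 31*j
D(T) = T**(3/2)
L(95) - 1/D(-138) = 31*95 - 1/((-138)**(3/2)) = 2945 - 1/((-138*I*sqrt(138))) = 2945 - I*sqrt(138)/19044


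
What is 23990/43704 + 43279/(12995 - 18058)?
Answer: -885002023/110636676 ≈ -7.9992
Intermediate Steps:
23990/43704 + 43279/(12995 - 18058) = 23990*(1/43704) + 43279/(-5063) = 11995/21852 + 43279*(-1/5063) = 11995/21852 - 43279/5063 = -885002023/110636676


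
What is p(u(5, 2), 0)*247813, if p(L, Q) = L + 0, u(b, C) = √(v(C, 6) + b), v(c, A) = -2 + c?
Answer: 247813*√5 ≈ 5.5413e+5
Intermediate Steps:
u(b, C) = √(-2 + C + b) (u(b, C) = √((-2 + C) + b) = √(-2 + C + b))
p(L, Q) = L
p(u(5, 2), 0)*247813 = √(-2 + 2 + 5)*247813 = √5*247813 = 247813*√5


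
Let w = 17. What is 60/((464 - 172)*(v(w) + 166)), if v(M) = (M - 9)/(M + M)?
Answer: 85/68766 ≈ 0.0012361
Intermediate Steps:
v(M) = (-9 + M)/(2*M) (v(M) = (-9 + M)/((2*M)) = (-9 + M)*(1/(2*M)) = (-9 + M)/(2*M))
60/((464 - 172)*(v(w) + 166)) = 60/((464 - 172)*((½)*(-9 + 17)/17 + 166)) = 60/(292*((½)*(1/17)*8 + 166)) = 60/(292*(4/17 + 166)) = 60/(292*(2826/17)) = 60/(825192/17) = (17/825192)*60 = 85/68766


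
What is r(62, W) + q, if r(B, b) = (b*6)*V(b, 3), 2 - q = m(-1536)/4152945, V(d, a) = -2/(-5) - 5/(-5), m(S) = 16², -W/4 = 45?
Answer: -6270947206/4152945 ≈ -1510.0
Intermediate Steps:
W = -180 (W = -4*45 = -180)
m(S) = 256
V(d, a) = 7/5 (V(d, a) = -2*(-⅕) - 5*(-⅕) = ⅖ + 1 = 7/5)
q = 8305634/4152945 (q = 2 - 256/4152945 = 8305634/4152945 ≈ 1.9999)
r(B, b) = 42*b/5 (r(B, b) = (b*6)*(7/5) = (6*b)*(7/5) = 42*b/5)
r(62, W) + q = (42/5)*(-180) + 8305634/4152945 = -1512 + 8305634/4152945 = -6270947206/4152945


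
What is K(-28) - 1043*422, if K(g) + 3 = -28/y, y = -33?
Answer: -14524889/33 ≈ -4.4015e+5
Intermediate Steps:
K(g) = -71/33 (K(g) = -3 - 28/(-33) = -3 - 28*(-1/33) = -3 + 28/33 = -71/33)
K(-28) - 1043*422 = -71/33 - 1043*422 = -71/33 - 440146 = -14524889/33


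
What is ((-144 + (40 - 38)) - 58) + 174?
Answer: -26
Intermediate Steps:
((-144 + (40 - 38)) - 58) + 174 = ((-144 + 2) - 58) + 174 = (-142 - 58) + 174 = -200 + 174 = -26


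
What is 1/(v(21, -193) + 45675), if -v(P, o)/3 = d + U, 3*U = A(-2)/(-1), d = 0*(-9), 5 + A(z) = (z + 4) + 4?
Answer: 1/45676 ≈ 2.1893e-5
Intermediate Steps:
A(z) = 3 + z (A(z) = -5 + ((z + 4) + 4) = -5 + ((4 + z) + 4) = -5 + (8 + z) = 3 + z)
d = 0
U = -1/3 (U = ((3 - 2)/(-1))/3 = (1*(-1))/3 = (1/3)*(-1) = -1/3 ≈ -0.33333)
v(P, o) = 1 (v(P, o) = -3*(0 - 1/3) = -3*(-1/3) = 1)
1/(v(21, -193) + 45675) = 1/(1 + 45675) = 1/45676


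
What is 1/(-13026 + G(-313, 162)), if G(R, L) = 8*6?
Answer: -1/12978 ≈ -7.7053e-5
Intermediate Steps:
G(R, L) = 48
1/(-13026 + G(-313, 162)) = 1/(-13026 + 48) = 1/(-12978) = -1/12978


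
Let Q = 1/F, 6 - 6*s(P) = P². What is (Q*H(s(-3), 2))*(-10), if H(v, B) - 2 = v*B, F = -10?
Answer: 1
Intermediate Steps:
s(P) = 1 - P²/6
Q = -⅒ (Q = 1/(-10) = -⅒ ≈ -0.10000)
H(v, B) = 2 + B*v (H(v, B) = 2 + v*B = 2 + B*v)
(Q*H(s(-3), 2))*(-10) = -(2 + 2*(1 - ⅙*(-3)²))/10*(-10) = -(2 + 2*(1 - ⅙*9))/10*(-10) = -(2 + 2*(1 - 3/2))/10*(-10) = -(2 + 2*(-½))/10*(-10) = -(2 - 1)/10*(-10) = -⅒*1*(-10) = -⅒*(-10) = 1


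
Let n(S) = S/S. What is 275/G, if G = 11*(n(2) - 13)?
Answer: -25/12 ≈ -2.0833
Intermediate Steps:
n(S) = 1
G = -132 (G = 11*(1 - 13) = 11*(-12) = -132)
275/G = 275/(-132) = 275*(-1/132) = -25/12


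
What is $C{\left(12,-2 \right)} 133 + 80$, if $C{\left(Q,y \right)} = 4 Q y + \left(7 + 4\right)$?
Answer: $-11225$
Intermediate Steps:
$C{\left(Q,y \right)} = 11 + 4 Q y$ ($C{\left(Q,y \right)} = 4 Q y + 11 = 11 + 4 Q y$)
$C{\left(12,-2 \right)} 133 + 80 = \left(11 + 4 \cdot 12 \left(-2\right)\right) 133 + 80 = \left(11 - 96\right) 133 + 80 = \left(-85\right) 133 + 80 = -11305 + 80 = -11225$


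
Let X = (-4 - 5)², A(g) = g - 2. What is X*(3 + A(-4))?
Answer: -243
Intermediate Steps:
A(g) = -2 + g
X = 81 (X = (-9)² = 81)
X*(3 + A(-4)) = 81*(3 + (-2 - 4)) = 81*(3 - 6) = 81*(-3) = -243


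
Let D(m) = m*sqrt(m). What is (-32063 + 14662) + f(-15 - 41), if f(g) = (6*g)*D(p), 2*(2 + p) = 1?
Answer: -17401 + 252*I*sqrt(6) ≈ -17401.0 + 617.27*I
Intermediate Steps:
p = -3/2 (p = -2 + (1/2)*1 = -2 + 1/2 = -3/2 ≈ -1.5000)
D(m) = m**(3/2)
f(g) = -9*I*g*sqrt(6)/2 (f(g) = (6*g)*(-3/2)**(3/2) = (6*g)*(-3*I*sqrt(6)/4) = -9*I*g*sqrt(6)/2)
(-32063 + 14662) + f(-15 - 41) = (-32063 + 14662) - 9*I*(-15 - 41)*sqrt(6)/2 = -17401 - 9/2*I*(-56)*sqrt(6) = -17401 + 252*I*sqrt(6)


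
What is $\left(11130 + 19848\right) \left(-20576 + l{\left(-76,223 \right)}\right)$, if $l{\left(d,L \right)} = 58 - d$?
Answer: $-633252276$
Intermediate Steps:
$\left(11130 + 19848\right) \left(-20576 + l{\left(-76,223 \right)}\right) = \left(11130 + 19848\right) \left(-20576 + \left(58 - -76\right)\right) = 30978 \left(-20576 + \left(58 + 76\right)\right) = 30978 \left(-20576 + 134\right) = 30978 \left(-20442\right) = -633252276$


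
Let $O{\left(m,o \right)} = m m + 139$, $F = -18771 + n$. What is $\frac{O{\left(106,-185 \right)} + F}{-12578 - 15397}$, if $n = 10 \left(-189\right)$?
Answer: $\frac{9286}{27975} \approx 0.33194$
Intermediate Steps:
$n = -1890$
$F = -20661$ ($F = -18771 - 1890 = -20661$)
$O{\left(m,o \right)} = 139 + m^{2}$ ($O{\left(m,o \right)} = m^{2} + 139 = 139 + m^{2}$)
$\frac{O{\left(106,-185 \right)} + F}{-12578 - 15397} = \frac{\left(139 + 106^{2}\right) - 20661}{-12578 - 15397} = \frac{\left(139 + 11236\right) - 20661}{-27975} = \left(11375 - 20661\right) \left(- \frac{1}{27975}\right) = \left(-9286\right) \left(- \frac{1}{27975}\right) = \frac{9286}{27975}$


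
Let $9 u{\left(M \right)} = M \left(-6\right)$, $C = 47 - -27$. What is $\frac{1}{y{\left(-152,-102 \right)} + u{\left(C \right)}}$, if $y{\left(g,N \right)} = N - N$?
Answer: $- \frac{3}{148} \approx -0.02027$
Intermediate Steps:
$C = 74$ ($C = 47 + 27 = 74$)
$y{\left(g,N \right)} = 0$
$u{\left(M \right)} = - \frac{2 M}{3}$ ($u{\left(M \right)} = \frac{M \left(-6\right)}{9} = \frac{\left(-6\right) M}{9} = - \frac{2 M}{3}$)
$\frac{1}{y{\left(-152,-102 \right)} + u{\left(C \right)}} = \frac{1}{0 - \frac{148}{3}} = \frac{1}{- \frac{148}{3}} = - \frac{3}{148}$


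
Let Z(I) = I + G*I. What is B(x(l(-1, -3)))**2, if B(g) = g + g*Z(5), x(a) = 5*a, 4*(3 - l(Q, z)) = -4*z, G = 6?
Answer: 0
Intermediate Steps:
l(Q, z) = 3 + z (l(Q, z) = 3 - (-1)*z = 3 + z)
Z(I) = 7*I (Z(I) = I + 6*I = 7*I)
B(g) = 36*g (B(g) = g + g*(7*5) = g + g*35 = g + 35*g = 36*g)
B(x(l(-1, -3)))**2 = (36*(5*(3 - 3)))**2 = (36*(5*0))**2 = (36*0)**2 = 0**2 = 0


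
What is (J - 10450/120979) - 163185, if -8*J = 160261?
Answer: -177323964039/967832 ≈ -1.8322e+5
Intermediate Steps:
J = -160261/8 (J = -⅛*160261 = -160261/8 ≈ -20033.)
(J - 10450/120979) - 163185 = (-160261/8 - 10450/120979) - 163185 = -19388299119/967832 - 163185 = -177323964039/967832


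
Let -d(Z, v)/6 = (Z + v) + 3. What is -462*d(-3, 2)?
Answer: 5544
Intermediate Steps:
d(Z, v) = -18 - 6*Z - 6*v (d(Z, v) = -6*((Z + v) + 3) = -6*(3 + Z + v) = -18 - 6*Z - 6*v)
-462*d(-3, 2) = -462*(-18 - 6*(-3) - 6*2) = -462*(-18 + 18 - 12) = -462*(-12) = 5544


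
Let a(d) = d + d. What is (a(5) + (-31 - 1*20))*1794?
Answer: -73554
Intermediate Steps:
a(d) = 2*d
(a(5) + (-31 - 1*20))*1794 = (2*5 + (-31 - 1*20))*1794 = (10 + (-31 - 20))*1794 = (10 - 51)*1794 = -41*1794 = -73554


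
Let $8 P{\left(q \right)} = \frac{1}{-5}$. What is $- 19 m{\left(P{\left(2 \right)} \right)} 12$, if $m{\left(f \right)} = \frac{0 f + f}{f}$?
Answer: $-228$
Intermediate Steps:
$P{\left(q \right)} = - \frac{1}{40}$ ($P{\left(q \right)} = \frac{1}{8 \left(-5\right)} = \frac{1}{8} \left(- \frac{1}{5}\right) = - \frac{1}{40}$)
$m{\left(f \right)} = 1$ ($m{\left(f \right)} = \frac{0 + f}{f} = \frac{f}{f} = 1$)
$- 19 m{\left(P{\left(2 \right)} \right)} 12 = \left(-19\right) 1 \cdot 12 = \left(-19\right) 12 = -228$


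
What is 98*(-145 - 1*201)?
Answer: -33908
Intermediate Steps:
98*(-145 - 1*201) = 98*(-145 - 201) = 98*(-346) = -33908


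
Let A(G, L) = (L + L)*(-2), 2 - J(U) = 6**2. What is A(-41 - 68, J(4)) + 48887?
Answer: 49023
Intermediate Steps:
J(U) = -34 (J(U) = 2 - 1*6**2 = 2 - 1*36 = 2 - 36 = -34)
A(G, L) = -4*L (A(G, L) = (2*L)*(-2) = -4*L)
A(-41 - 68, J(4)) + 48887 = -4*(-34) + 48887 = 136 + 48887 = 49023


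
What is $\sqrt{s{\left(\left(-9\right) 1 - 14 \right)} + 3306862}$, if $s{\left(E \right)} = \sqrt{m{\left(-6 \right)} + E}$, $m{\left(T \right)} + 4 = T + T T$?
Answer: $\sqrt{3306862 + \sqrt{3}} \approx 1818.5$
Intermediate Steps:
$m{\left(T \right)} = -4 + T + T^{2}$ ($m{\left(T \right)} = -4 + \left(T + T T\right) = -4 + \left(T + T^{2}\right) = -4 + T + T^{2}$)
$s{\left(E \right)} = \sqrt{26 + E}$ ($s{\left(E \right)} = \sqrt{\left(-4 - 6 + \left(-6\right)^{2}\right) + E} = \sqrt{\left(-4 - 6 + 36\right) + E} = \sqrt{26 + E}$)
$\sqrt{s{\left(\left(-9\right) 1 - 14 \right)} + 3306862} = \sqrt{\sqrt{26 - 23} + 3306862} = \sqrt{\sqrt{3} + 3306862} = \sqrt{3306862 + \sqrt{3}}$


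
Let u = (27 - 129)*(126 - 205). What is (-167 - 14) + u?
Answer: 7877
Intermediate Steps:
u = 8058 (u = -102*(-79) = 8058)
(-167 - 14) + u = (-167 - 14) + 8058 = -181 + 8058 = 7877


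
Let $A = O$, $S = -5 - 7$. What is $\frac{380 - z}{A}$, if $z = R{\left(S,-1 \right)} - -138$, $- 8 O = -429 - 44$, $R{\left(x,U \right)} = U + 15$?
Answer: $\frac{1824}{473} \approx 3.8562$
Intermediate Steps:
$S = -12$
$R{\left(x,U \right)} = 15 + U$
$O = \frac{473}{8}$ ($O = - \frac{-429 - 44}{8} = \left(- \frac{1}{8}\right) \left(-473\right) = \frac{473}{8} \approx 59.125$)
$A = \frac{473}{8} \approx 59.125$
$z = 152$ ($z = \left(15 - 1\right) - -138 = 14 + 138 = 152$)
$\frac{380 - z}{A} = \frac{380 - 152}{\frac{473}{8}} = \left(380 - 152\right) \frac{8}{473} = 228 \cdot \frac{8}{473} = \frac{1824}{473}$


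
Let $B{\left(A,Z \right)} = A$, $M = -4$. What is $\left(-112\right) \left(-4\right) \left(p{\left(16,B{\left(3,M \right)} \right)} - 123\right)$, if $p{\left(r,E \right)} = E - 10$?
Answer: $-58240$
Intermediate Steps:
$p{\left(r,E \right)} = -10 + E$ ($p{\left(r,E \right)} = E - 10 = -10 + E$)
$\left(-112\right) \left(-4\right) \left(p{\left(16,B{\left(3,M \right)} \right)} - 123\right) = \left(-112\right) \left(-4\right) \left(\left(-10 + 3\right) - 123\right) = 448 \left(-7 - 123\right) = 448 \left(-130\right) = -58240$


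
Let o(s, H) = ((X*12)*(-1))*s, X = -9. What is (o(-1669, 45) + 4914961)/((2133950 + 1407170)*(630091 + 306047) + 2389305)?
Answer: 4734709/3314979383865 ≈ 1.4283e-6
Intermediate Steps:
o(s, H) = 108*s (o(s, H) = (-9*12*(-1))*s = (-108*(-1))*s = 108*s)
(o(-1669, 45) + 4914961)/((2133950 + 1407170)*(630091 + 306047) + 2389305) = (108*(-1669) + 4914961)/((2133950 + 1407170)*(630091 + 306047) + 2389305) = (-180252 + 4914961)/(3541120*936138 + 2389305) = 4734709/(3314976994560 + 2389305) = 4734709/3314979383865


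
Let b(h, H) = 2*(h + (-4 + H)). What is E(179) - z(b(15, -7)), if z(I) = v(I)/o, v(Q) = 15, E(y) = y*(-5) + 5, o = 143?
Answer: -127285/143 ≈ -890.10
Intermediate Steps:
E(y) = 5 - 5*y (E(y) = -5*y + 5 = 5 - 5*y)
b(h, H) = -8 + 2*H + 2*h (b(h, H) = 2*(-4 + H + h) = -8 + 2*H + 2*h)
z(I) = 15/143
E(179) - z(b(15, -7)) = (5 - 5*179) - 1*15/143 = (5 - 895) - 15/143 = -890 - 15/143 = -127285/143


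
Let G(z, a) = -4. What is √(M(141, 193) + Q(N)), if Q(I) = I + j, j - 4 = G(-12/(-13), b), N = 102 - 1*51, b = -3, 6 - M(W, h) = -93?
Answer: 5*√6 ≈ 12.247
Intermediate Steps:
M(W, h) = 99 (M(W, h) = 6 - 1*(-93) = 6 + 93 = 99)
N = 51 (N = 102 - 51 = 51)
j = 0 (j = 4 - 4 = 0)
Q(I) = I (Q(I) = I + 0 = I)
√(M(141, 193) + Q(N)) = √(99 + 51) = √150 = 5*√6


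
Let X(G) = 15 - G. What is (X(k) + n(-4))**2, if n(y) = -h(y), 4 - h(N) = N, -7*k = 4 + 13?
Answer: 4356/49 ≈ 88.898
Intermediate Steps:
k = -17/7 (k = -(4 + 13)/7 = -1/7*17 = -17/7 ≈ -2.4286)
h(N) = 4 - N
n(y) = -4 + y (n(y) = -(4 - y) = -4 + y)
(X(k) + n(-4))**2 = ((15 - 1*(-17/7)) + (-4 - 4))**2 = ((15 + 17/7) - 8)**2 = (122/7 - 8)**2 = (66/7)**2 = 4356/49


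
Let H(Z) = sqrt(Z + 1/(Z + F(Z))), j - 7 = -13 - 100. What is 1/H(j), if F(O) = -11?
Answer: -3*I*sqrt(161239)/12403 ≈ -0.097125*I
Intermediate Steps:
j = -106 (j = 7 + (-13 - 100) = 7 - 113 = -106)
H(Z) = sqrt(Z + 1/(-11 + Z)) (H(Z) = sqrt(Z + 1/(Z - 11)) = sqrt(Z + 1/(-11 + Z)))
1/H(j) = 1/(sqrt((1 - 106*(-11 - 106))/(-11 - 106))) = 1/(sqrt((1 - 106*(-117))/(-117))) = 1/(sqrt(-(1 + 12402)/117)) = 1/(sqrt(-1/117*12403)) = 1/(sqrt(-12403/117)) = 1/(I*sqrt(161239)/39) = -3*I*sqrt(161239)/12403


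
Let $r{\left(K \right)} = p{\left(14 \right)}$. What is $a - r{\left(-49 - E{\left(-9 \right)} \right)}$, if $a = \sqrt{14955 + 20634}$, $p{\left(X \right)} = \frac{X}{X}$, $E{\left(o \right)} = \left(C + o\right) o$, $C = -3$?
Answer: $-1 + \sqrt{35589} \approx 187.65$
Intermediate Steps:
$E{\left(o \right)} = o \left(-3 + o\right)$ ($E{\left(o \right)} = \left(-3 + o\right) o = o \left(-3 + o\right)$)
$p{\left(X \right)} = 1$
$r{\left(K \right)} = 1$
$a = \sqrt{35589} \approx 188.65$
$a - r{\left(-49 - E{\left(-9 \right)} \right)} = \sqrt{35589} - 1 = -1 + \sqrt{35589}$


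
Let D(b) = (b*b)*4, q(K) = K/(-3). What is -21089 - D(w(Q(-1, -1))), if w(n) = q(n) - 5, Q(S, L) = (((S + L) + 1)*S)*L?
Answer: -190585/9 ≈ -21176.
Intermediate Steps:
q(K) = -K/3 (q(K) = K*(-1/3) = -K/3)
Q(S, L) = L*S*(1 + L + S) (Q(S, L) = (((L + S) + 1)*S)*L = ((1 + L + S)*S)*L = (S*(1 + L + S))*L = L*S*(1 + L + S))
w(n) = -5 - n/3 (w(n) = -n/3 - 5 = -5 - n/3)
D(b) = 4*b**2 (D(b) = b**2*4 = 4*b**2)
-21089 - D(w(Q(-1, -1))) = -21089 - 4*(-5 - (-1)*(-1)*(1 - 1 - 1)/3)**2 = -21089 - 4*(-5 - (-1)*(-1)*(-1)/3)**2 = -21089 - 4*(-5 - 1/3*(-1))**2 = -21089 - 4*(-5 + 1/3)**2 = -21089 - 4*(-14/3)**2 = -21089 - 4*196/9 = -21089 - 1*784/9 = -21089 - 784/9 = -190585/9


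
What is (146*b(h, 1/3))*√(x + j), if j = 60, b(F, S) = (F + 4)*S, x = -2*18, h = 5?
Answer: 876*√6 ≈ 2145.8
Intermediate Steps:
x = -36
b(F, S) = S*(4 + F) (b(F, S) = (4 + F)*S = S*(4 + F))
(146*b(h, 1/3))*√(x + j) = (146*((4 + 5)/3))*√(-36 + 60) = (146*((⅓)*9))*√24 = (146*3)*(2*√6) = 438*(2*√6) = 876*√6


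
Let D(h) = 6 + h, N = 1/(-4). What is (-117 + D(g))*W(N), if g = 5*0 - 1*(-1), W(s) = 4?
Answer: -440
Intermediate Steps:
N = -1/4 ≈ -0.25000
g = 1 (g = 0 + 1 = 1)
(-117 + D(g))*W(N) = (-117 + (6 + 1))*4 = (-117 + 7)*4 = -110*4 = -440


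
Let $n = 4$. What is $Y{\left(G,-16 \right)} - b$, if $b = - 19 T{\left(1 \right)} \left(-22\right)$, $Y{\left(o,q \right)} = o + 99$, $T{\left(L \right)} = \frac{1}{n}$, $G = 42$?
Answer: $\frac{73}{2} \approx 36.5$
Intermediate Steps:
$T{\left(L \right)} = \frac{1}{4}$
$Y{\left(o,q \right)} = 99 + o$
$b = \frac{209}{2}$ ($b = \left(-19\right) \frac{1}{4} \left(-22\right) = \left(- \frac{19}{4}\right) \left(-22\right) = \frac{209}{2} \approx 104.5$)
$Y{\left(G,-16 \right)} - b = \left(99 + 42\right) - \frac{209}{2} = 141 - \frac{209}{2} = \frac{73}{2}$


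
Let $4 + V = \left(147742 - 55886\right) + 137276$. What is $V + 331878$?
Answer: $561006$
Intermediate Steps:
$V = 229128$ ($V = -4 + \left(\left(147742 - 55886\right) + 137276\right) = -4 + \left(91856 + 137276\right) = -4 + 229132 = 229128$)
$V + 331878 = 229128 + 331878 = 561006$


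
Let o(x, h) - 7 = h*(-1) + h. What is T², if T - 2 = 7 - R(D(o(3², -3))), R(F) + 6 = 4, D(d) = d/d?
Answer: 121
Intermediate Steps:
o(x, h) = 7 (o(x, h) = 7 + (h*(-1) + h) = 7 + (-h + h) = 7 + 0 = 7)
D(d) = 1
R(F) = -2 (R(F) = -6 + 4 = -2)
T = 11 (T = 2 + (7 - 1*(-2)) = 2 + (7 + 2) = 2 + 9 = 11)
T² = 11² = 121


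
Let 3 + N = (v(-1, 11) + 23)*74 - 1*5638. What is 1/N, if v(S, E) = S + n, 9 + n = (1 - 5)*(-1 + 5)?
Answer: -1/5863 ≈ -0.00017056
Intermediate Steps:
n = -25 (n = -9 + (1 - 5)*(-1 + 5) = -9 - 4*4 = -9 - 16 = -25)
v(S, E) = -25 + S (v(S, E) = S - 25 = -25 + S)
N = -5863 (N = -3 + (((-25 - 1) + 23)*74 - 1*5638) = -3 + ((-26 + 23)*74 - 5638) = -3 + (-3*74 - 5638) = -3 + (-222 - 5638) = -3 - 5860 = -5863)
1/N = 1/(-5863) = -1/5863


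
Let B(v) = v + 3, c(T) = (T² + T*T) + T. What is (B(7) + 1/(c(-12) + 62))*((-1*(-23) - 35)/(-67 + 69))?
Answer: -10143/169 ≈ -60.018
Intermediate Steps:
c(T) = T + 2*T² (c(T) = (T² + T²) + T = 2*T² + T = T + 2*T²)
B(v) = 3 + v
(B(7) + 1/(c(-12) + 62))*((-1*(-23) - 35)/(-67 + 69)) = ((3 + 7) + 1/(-12*(1 + 2*(-12)) + 62))*((-1*(-23) - 35)/(-67 + 69)) = (10 + 1/(-12*(1 - 24) + 62))*((23 - 35)/2) = (10 + 1/(-12*(-23) + 62))*(-12*½) = (10 + 1/(276 + 62))*(-6) = (10 + 1/338)*(-6) = (3381/338)*(-6) = -10143/169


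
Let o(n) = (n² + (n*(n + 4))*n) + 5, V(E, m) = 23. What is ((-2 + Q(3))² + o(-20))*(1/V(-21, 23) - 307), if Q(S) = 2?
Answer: 42324700/23 ≈ 1.8402e+6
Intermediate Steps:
o(n) = 5 + n² + n²*(4 + n) (o(n) = (n² + (n*(4 + n))*n) + 5 = (n² + n²*(4 + n)) + 5 = 5 + n² + n²*(4 + n))
((-2 + Q(3))² + o(-20))*(1/V(-21, 23) - 307) = ((-2 + 2)² + (5 + (-20)³ + 5*(-20)²))*(1/23 - 307) = (0² + (5 - 8000 + 5*400))*(1/23 - 307) = (0 + (5 - 8000 + 2000))*(-7060/23) = (0 - 5995)*(-7060/23) = -5995*(-7060/23) = 42324700/23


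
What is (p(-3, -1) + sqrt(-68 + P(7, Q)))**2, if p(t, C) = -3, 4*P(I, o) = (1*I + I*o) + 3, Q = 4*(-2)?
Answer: (6 - I*sqrt(318))**2/4 ≈ -70.5 - 53.498*I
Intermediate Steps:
Q = -8
P(I, o) = 3/4 + I/4 + I*o/4 (P(I, o) = ((1*I + I*o) + 3)/4 = ((I + I*o) + 3)/4 = (3 + I + I*o)/4 = 3/4 + I/4 + I*o/4)
(p(-3, -1) + sqrt(-68 + P(7, Q)))**2 = (-3 + sqrt(-68 + (3/4 + (1/4)*7 + (1/4)*7*(-8))))**2 = (-3 + sqrt(-68 + (3/4 + 7/4 - 14)))**2 = (-3 + sqrt(-68 - 23/2))**2 = (-3 + sqrt(-159/2))**2 = (-3 + I*sqrt(318)/2)**2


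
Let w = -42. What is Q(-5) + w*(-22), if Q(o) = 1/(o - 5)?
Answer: 9239/10 ≈ 923.90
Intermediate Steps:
Q(o) = 1/(-5 + o)
Q(-5) + w*(-22) = 1/(-5 - 5) - 42*(-22) = 1/(-10) + 924 = -⅒ + 924 = 9239/10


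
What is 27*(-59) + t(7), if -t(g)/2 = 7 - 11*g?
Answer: -1453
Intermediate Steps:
t(g) = -14 + 22*g (t(g) = -2*(7 - 11*g) = -14 + 22*g)
27*(-59) + t(7) = 27*(-59) + (-14 + 22*7) = -1593 + (-14 + 154) = -1593 + 140 = -1453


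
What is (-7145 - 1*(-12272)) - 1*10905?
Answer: -5778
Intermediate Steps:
(-7145 - 1*(-12272)) - 1*10905 = (-7145 + 12272) - 10905 = 5127 - 10905 = -5778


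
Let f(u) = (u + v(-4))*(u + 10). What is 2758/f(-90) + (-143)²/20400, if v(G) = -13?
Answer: 2809537/2101200 ≈ 1.3371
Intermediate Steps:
f(u) = (-13 + u)*(10 + u) (f(u) = (u - 13)*(u + 10) = (-13 + u)*(10 + u))
2758/f(-90) + (-143)²/20400 = 2758/(-130 + (-90)² - 3*(-90)) + (-143)²/20400 = 2758/(-130 + 8100 + 270) + 20449*(1/20400) = 2758/8240 + 20449/20400 = 2758*(1/8240) + 20449/20400 = 1379/4120 + 20449/20400 = 2809537/2101200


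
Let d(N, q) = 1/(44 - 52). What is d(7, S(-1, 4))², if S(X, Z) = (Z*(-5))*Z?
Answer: 1/64 ≈ 0.015625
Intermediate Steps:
S(X, Z) = -5*Z² (S(X, Z) = (-5*Z)*Z = -5*Z²)
d(N, q) = -⅛ (d(N, q) = 1/(-8) = -⅛)
d(7, S(-1, 4))² = (-⅛)² = 1/64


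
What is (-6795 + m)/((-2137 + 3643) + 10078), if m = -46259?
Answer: -26527/5792 ≈ -4.5799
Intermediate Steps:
(-6795 + m)/((-2137 + 3643) + 10078) = (-6795 - 46259)/((-2137 + 3643) + 10078) = -53054/(1506 + 10078) = -53054/11584 = -53054*1/11584 = -26527/5792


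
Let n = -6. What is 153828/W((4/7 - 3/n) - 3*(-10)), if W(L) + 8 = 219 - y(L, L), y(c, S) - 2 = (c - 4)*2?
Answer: 269199/271 ≈ 993.35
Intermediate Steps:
y(c, S) = -6 + 2*c (y(c, S) = 2 + (c - 4)*2 = 2 + (-4 + c)*2 = 2 + (-8 + 2*c) = -6 + 2*c)
W(L) = 217 - 2*L (W(L) = -8 + (219 - (-6 + 2*L)) = -8 + (219 + (6 - 2*L)) = -8 + (225 - 2*L) = 217 - 2*L)
153828/W((4/7 - 3/n) - 3*(-10)) = 153828/(217 - 2*((4/7 - 3/(-6)) - 3*(-10))) = 153828/(217 - 2*((4*(⅐) - 3*(-⅙)) + 30)) = 153828/(217 - 2*((4/7 + ½) + 30)) = 153828/(217 - 2*(15/14 + 30)) = 153828/(217 - 2*435/14) = 153828/(217 - 435/7) = 153828/(1084/7) = 153828*(7/1084) = 269199/271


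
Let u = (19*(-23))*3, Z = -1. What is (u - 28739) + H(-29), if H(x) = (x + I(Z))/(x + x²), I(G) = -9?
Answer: -12200319/406 ≈ -30050.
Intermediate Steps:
u = -1311 (u = -437*3 = -1311)
H(x) = (-9 + x)/(x + x²) (H(x) = (x - 9)/(x + x²) = (-9 + x)/(x + x²))
(u - 28739) + H(-29) = (-1311 - 28739) + (-9 - 29)/((-29)*(1 - 29)) = -30050 - 1/29*(-38)/(-28) = -30050 - 1/29*(-1/28)*(-38) = -30050 - 19/406 = -12200319/406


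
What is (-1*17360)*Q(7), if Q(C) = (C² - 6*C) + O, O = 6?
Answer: -225680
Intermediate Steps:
Q(C) = 6 + C² - 6*C (Q(C) = (C² - 6*C) + 6 = 6 + C² - 6*C)
(-1*17360)*Q(7) = (-1*17360)*(6 + 7² - 6*7) = -17360*(6 + 49 - 42) = -17360*13 = -225680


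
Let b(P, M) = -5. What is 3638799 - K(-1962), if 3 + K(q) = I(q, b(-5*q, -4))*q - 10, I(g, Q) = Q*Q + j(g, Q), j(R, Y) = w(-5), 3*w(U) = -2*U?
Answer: 3694402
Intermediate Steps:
w(U) = -2*U/3 (w(U) = (-2*U)/3 = -2*U/3)
j(R, Y) = 10/3 (j(R, Y) = -2/3*(-5) = 10/3)
I(g, Q) = 10/3 + Q**2 (I(g, Q) = Q*Q + 10/3 = Q**2 + 10/3 = 10/3 + Q**2)
K(q) = -13 + 85*q/3 (K(q) = -3 + ((10/3 + (-5)**2)*q - 10) = -3 + ((10/3 + 25)*q - 10) = -3 + (85*q/3 - 10) = -3 + (-10 + 85*q/3) = -13 + 85*q/3)
3638799 - K(-1962) = 3638799 - (-13 + (85/3)*(-1962)) = 3638799 - (-13 - 55590) = 3638799 - 1*(-55603) = 3638799 + 55603 = 3694402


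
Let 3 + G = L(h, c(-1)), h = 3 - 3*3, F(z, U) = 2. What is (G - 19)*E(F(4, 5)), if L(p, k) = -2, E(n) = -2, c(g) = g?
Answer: 48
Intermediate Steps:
h = -6 (h = 3 - 9 = -6)
G = -5 (G = -3 - 2 = -5)
(G - 19)*E(F(4, 5)) = (-5 - 19)*(-2) = -24*(-2) = 48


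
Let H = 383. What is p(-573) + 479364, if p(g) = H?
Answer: 479747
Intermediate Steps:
p(g) = 383
p(-573) + 479364 = 383 + 479364 = 479747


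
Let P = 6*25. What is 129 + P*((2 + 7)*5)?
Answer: 6879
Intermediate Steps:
P = 150
129 + P*((2 + 7)*5) = 129 + 150*((2 + 7)*5) = 129 + 150*(9*5) = 129 + 150*45 = 129 + 6750 = 6879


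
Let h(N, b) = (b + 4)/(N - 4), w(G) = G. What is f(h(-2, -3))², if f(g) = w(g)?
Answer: 1/36 ≈ 0.027778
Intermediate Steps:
h(N, b) = (4 + b)/(-4 + N)
f(g) = g
f(h(-2, -3))² = ((4 - 3)/(-4 - 2))² = (1/(-6))² = (-⅙*1)² = (-⅙)² = 1/36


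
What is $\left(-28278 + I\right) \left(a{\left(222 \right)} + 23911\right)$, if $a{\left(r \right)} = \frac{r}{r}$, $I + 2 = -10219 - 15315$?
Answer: $-1286800368$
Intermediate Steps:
$I = -25536$ ($I = -2 - 25534 = -25536$)
$a{\left(r \right)} = 1$
$\left(-28278 + I\right) \left(a{\left(222 \right)} + 23911\right) = \left(-28278 - 25536\right) \left(1 + 23911\right) = \left(-53814\right) 23912 = -1286800368$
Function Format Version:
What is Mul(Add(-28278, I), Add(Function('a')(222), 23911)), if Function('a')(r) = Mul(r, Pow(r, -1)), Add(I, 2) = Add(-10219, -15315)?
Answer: -1286800368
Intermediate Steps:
I = -25536 (I = Add(-2, Add(-10219, -15315)) = Add(-2, -25534) = -25536)
Function('a')(r) = 1
Mul(Add(-28278, I), Add(Function('a')(222), 23911)) = Mul(Add(-28278, -25536), Add(1, 23911)) = Mul(-53814, 23912) = -1286800368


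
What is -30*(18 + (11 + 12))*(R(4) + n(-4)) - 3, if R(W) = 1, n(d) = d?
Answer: 3687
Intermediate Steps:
-30*(18 + (11 + 12))*(R(4) + n(-4)) - 3 = -30*(18 + (11 + 12))*(1 - 4) - 3 = -30*(18 + 23)*(-3) - 3 = -1230*(-3) - 3 = -30*(-123) - 3 = 3690 - 3 = 3687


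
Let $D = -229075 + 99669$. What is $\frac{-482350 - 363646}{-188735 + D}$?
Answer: $\frac{845996}{318141} \approx 2.6592$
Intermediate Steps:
$D = -129406$
$\frac{-482350 - 363646}{-188735 + D} = \frac{-482350 - 363646}{-188735 - 129406} = - \frac{845996}{-318141} = \left(-845996\right) \left(- \frac{1}{318141}\right) = \frac{845996}{318141}$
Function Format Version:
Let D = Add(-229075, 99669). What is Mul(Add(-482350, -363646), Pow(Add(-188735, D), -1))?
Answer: Rational(845996, 318141) ≈ 2.6592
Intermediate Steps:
D = -129406
Mul(Add(-482350, -363646), Pow(Add(-188735, D), -1)) = Mul(Add(-482350, -363646), Pow(Add(-188735, -129406), -1)) = Mul(-845996, Pow(-318141, -1)) = Mul(-845996, Rational(-1, 318141)) = Rational(845996, 318141)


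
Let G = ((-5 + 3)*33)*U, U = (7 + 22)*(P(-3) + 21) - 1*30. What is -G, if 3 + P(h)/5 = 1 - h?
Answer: 47784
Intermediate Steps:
P(h) = -10 - 5*h (P(h) = -15 + 5*(1 - h) = -15 + (5 - 5*h) = -10 - 5*h)
U = 724 (U = (7 + 22)*((-10 - 5*(-3)) + 21) - 1*30 = 29*((-10 + 15) + 21) - 30 = 29*(5 + 21) - 30 = 29*26 - 30 = 754 - 30 = 724)
G = -47784 (G = ((-5 + 3)*33)*724 = -2*33*724 = -66*724 = -47784)
-G = -1*(-47784) = 47784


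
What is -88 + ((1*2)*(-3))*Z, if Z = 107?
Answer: -730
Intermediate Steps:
-88 + ((1*2)*(-3))*Z = -88 + ((1*2)*(-3))*107 = -88 + (2*(-3))*107 = -88 - 6*107 = -88 - 642 = -730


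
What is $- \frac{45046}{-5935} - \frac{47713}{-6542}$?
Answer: $\frac{577867587}{38826770} \approx 14.883$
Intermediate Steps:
$- \frac{45046}{-5935} - \frac{47713}{-6542} = \left(-45046\right) \left(- \frac{1}{5935}\right) - - \frac{47713}{6542} = \frac{45046}{5935} + \frac{47713}{6542} = \frac{577867587}{38826770}$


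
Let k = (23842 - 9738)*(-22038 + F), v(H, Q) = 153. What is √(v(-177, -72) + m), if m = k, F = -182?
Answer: 13*I*√1854383 ≈ 17703.0*I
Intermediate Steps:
k = -313390880 (k = (23842 - 9738)*(-22038 - 182) = 14104*(-22220) = -313390880)
m = -313390880
√(v(-177, -72) + m) = √(153 - 313390880) = √(-313390727) = 13*I*√1854383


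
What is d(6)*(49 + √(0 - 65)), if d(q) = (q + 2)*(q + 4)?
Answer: 3920 + 80*I*√65 ≈ 3920.0 + 644.98*I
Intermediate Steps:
d(q) = (2 + q)*(4 + q)
d(6)*(49 + √(0 - 65)) = (8 + 6² + 6*6)*(49 + √(0 - 65)) = (8 + 36 + 36)*(49 + √(-65)) = 80*(49 + I*√65) = 3920 + 80*I*√65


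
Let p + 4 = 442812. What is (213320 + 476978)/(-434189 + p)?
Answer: 690298/8619 ≈ 80.090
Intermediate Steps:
p = 442808 (p = -4 + 442812 = 442808)
(213320 + 476978)/(-434189 + p) = (213320 + 476978)/(-434189 + 442808) = 690298/8619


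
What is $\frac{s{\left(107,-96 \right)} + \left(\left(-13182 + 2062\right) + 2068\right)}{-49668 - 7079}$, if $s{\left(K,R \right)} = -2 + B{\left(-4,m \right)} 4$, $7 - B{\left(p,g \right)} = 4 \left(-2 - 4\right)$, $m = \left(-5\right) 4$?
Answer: $\frac{8930}{56747} \approx 0.15737$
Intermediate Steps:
$m = -20$
$B{\left(p,g \right)} = 31$ ($B{\left(p,g \right)} = 7 - 4 \left(-2 - 4\right) = 7 - 4 \left(-6\right) = 7 - -24 = 7 + 24 = 31$)
$s{\left(K,R \right)} = 122$ ($s{\left(K,R \right)} = -2 + 31 \cdot 4 = -2 + 124 = 122$)
$\frac{s{\left(107,-96 \right)} + \left(\left(-13182 + 2062\right) + 2068\right)}{-49668 - 7079} = \frac{122 + \left(\left(-13182 + 2062\right) + 2068\right)}{-49668 - 7079} = \frac{122 + \left(-11120 + 2068\right)}{-56747} = \left(122 - 9052\right) \left(- \frac{1}{56747}\right) = \left(-8930\right) \left(- \frac{1}{56747}\right) = \frac{8930}{56747}$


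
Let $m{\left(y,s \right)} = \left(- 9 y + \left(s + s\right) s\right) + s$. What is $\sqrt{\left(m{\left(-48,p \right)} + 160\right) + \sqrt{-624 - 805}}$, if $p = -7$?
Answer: $\sqrt{683 + i \sqrt{1429}} \approx 26.144 + 0.72295 i$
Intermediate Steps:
$m{\left(y,s \right)} = s - 9 y + 2 s^{2}$ ($m{\left(y,s \right)} = \left(- 9 y + 2 s s\right) + s = \left(- 9 y + 2 s^{2}\right) + s = s - 9 y + 2 s^{2}$)
$\sqrt{\left(m{\left(-48,p \right)} + 160\right) + \sqrt{-624 - 805}} = \sqrt{\left(\left(-7 - -432 + 2 \left(-7\right)^{2}\right) + 160\right) + \sqrt{-624 - 805}} = \sqrt{\left(\left(-7 + 432 + 2 \cdot 49\right) + 160\right) + \sqrt{-1429}} = \sqrt{\left(\left(-7 + 432 + 98\right) + 160\right) + i \sqrt{1429}} = \sqrt{\left(523 + 160\right) + i \sqrt{1429}} = \sqrt{683 + i \sqrt{1429}}$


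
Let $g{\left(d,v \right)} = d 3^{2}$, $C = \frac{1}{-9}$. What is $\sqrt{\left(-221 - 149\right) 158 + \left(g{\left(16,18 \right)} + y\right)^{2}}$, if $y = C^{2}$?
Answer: $\frac{i \sqrt{247483835}}{81} \approx 194.22 i$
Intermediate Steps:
$C = - \frac{1}{9} \approx -0.11111$
$g{\left(d,v \right)} = 9 d$ ($g{\left(d,v \right)} = d 9 = 9 d$)
$y = \frac{1}{81}$ ($y = \left(- \frac{1}{9}\right)^{2} = \frac{1}{81} \approx 0.012346$)
$\sqrt{\left(-221 - 149\right) 158 + \left(g{\left(16,18 \right)} + y\right)^{2}} = \sqrt{\left(-221 - 149\right) 158 + \left(9 \cdot 16 + \frac{1}{81}\right)^{2}} = \sqrt{\left(-370\right) 158 + \left(144 + \frac{1}{81}\right)^{2}} = \sqrt{-58460 + \left(\frac{11665}{81}\right)^{2}} = \sqrt{-58460 + \frac{136072225}{6561}} = \sqrt{- \frac{247483835}{6561}} = \frac{i \sqrt{247483835}}{81}$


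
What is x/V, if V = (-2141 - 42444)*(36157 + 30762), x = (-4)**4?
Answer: -256/2983583615 ≈ -8.5803e-8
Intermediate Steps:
x = 256
V = -2983583615 (V = -44585*66919 = -2983583615)
x/V = 256/(-2983583615) = 256*(-1/2983583615) = -256/2983583615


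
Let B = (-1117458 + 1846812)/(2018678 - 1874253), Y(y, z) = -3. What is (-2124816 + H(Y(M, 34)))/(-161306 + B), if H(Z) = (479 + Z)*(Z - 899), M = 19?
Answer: 46110714175/2911986212 ≈ 15.835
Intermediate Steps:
B = 729354/144425 ≈ 5.0501
H(Z) = (-899 + Z)*(479 + Z) (H(Z) = (479 + Z)*(-899 + Z) = (-899 + Z)*(479 + Z))
(-2124816 + H(Y(M, 34)))/(-161306 + B) = (-2124816 + (-430621 + (-3)**2 - 420*(-3)))/(-161306 + 729354/144425) = (-2124816 + (-430621 + 9 + 1260))/(-23295889696/144425) = (-2124816 - 429352)*(-144425/23295889696) = -2554168*(-144425/23295889696) = 46110714175/2911986212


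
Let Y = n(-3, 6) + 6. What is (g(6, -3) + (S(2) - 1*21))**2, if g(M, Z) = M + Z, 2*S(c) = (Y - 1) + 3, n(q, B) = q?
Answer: 961/4 ≈ 240.25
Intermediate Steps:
Y = 3 (Y = -3 + 6 = 3)
S(c) = 5/2 (S(c) = ((3 - 1) + 3)/2 = (2 + 3)/2 = (1/2)*5 = 5/2)
(g(6, -3) + (S(2) - 1*21))**2 = ((6 - 3) + (5/2 - 1*21))**2 = (3 + (5/2 - 21))**2 = (3 - 37/2)**2 = (-31/2)**2 = 961/4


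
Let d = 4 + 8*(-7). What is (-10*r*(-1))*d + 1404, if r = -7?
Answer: 5044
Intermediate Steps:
d = -52 (d = 4 - 56 = -52)
(-10*r*(-1))*d + 1404 = (-10*(-7)*(-1))*(-52) + 1404 = (70*(-1))*(-52) + 1404 = -70*(-52) + 1404 = 3640 + 1404 = 5044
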